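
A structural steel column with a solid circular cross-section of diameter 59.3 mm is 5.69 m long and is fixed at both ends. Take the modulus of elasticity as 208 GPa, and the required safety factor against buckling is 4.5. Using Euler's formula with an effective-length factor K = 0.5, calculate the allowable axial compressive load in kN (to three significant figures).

P_allow = 34.2 kN

I = πd⁴/64 = π×59.3⁴/64 = 607000 mm⁴.
Effective length L_e = KL = 0.5×5.69 m = 2845 mm.
Euler critical load P_cr = π²EI/L_e² = π²×208000×607000/2845² = 154000 N.
P_allow = P_cr/n = 154000/4.5 = 34210 N.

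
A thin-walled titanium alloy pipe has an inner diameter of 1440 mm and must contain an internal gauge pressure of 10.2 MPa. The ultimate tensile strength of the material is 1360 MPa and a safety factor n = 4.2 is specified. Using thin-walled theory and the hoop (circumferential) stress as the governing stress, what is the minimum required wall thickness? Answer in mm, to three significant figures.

σ_allow = 1360/4.2 = 323.8 MPa.
Hoop stress σ_h = pD/(2t), so t = pD/(2σ_allow) = 10.2×1440/(2×323.8) = 22.68 mm.

t = 22.7 mm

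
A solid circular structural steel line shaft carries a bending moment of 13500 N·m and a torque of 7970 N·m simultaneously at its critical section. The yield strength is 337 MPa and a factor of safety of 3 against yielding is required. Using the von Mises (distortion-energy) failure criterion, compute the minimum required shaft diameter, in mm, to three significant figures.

σ_allow = σ_y/n = 337/3 = 112.3 MPa.
For a solid shaft σ_b = 32M/(πd³) and τ = 16T/(πd³), so the von Mises stress is σ' = (16/πd³)·√(4M²+3T²).
√(4M²+3T²) = √(4×(1.350×10^7)² + 3×(7.970×10^6)²) = 3.032×10^7 N·mm.
d³ = 16×3.032×10^7/(π×112.3) = 1.375×10^6 mm³.
d = 111.2 mm.

d = 111 mm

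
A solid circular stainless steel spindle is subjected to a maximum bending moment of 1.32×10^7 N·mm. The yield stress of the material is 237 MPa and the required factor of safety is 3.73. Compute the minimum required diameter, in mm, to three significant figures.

σ_allow = 237/3.73 = 63.54 MPa.
For a solid circular section σ = 32M/(πd³), so d³ = 32M/(π σ_allow) = 32×1.3200×10^7/(π×63.54) = 2.116×10^6 mm³.
d = 128.4 mm.

d = 128 mm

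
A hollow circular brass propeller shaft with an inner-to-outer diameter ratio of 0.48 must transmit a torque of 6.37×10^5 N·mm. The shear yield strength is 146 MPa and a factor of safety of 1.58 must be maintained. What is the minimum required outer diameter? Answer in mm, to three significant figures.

τ_allow = 146/1.58 = 92.41 MPa.
For a hollow shaft τ = 16T/[πd_o³(1−k⁴)] with k = 0.48, so 1−k⁴ = 0.9469.
d_o³ = 16T/[π τ_allow (1−k⁴)] = 16×637000/(π×92.41×0.9469) = 37080 mm³.
d_o = 33.35 mm.

d_o = 33.3 mm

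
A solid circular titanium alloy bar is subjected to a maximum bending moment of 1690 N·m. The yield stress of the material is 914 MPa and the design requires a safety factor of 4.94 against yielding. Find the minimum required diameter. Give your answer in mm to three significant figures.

d = 45.3 mm

σ_allow = 914/4.94 = 185.0 MPa.
For a solid circular section σ = 32M/(πd³), so d³ = 32M/(π σ_allow) = 32×1690000/(π×185.0) = 93040 mm³.
d = 45.31 mm.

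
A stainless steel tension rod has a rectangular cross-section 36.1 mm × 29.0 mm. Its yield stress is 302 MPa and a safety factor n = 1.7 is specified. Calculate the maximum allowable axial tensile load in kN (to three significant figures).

σ_allow = 302/1.7 = 177.6 MPa.
A = 36.1×29.0 = 1047 mm².
F_allow = σ_allow × A = 177.6×1047 = 186000 N.

F_allow = 186 kN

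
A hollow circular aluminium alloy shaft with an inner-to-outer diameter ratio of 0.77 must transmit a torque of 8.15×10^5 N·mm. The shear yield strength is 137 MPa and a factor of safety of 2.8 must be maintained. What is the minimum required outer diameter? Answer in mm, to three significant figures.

d_o = 50.8 mm

τ_allow = 137/2.8 = 48.93 MPa.
For a hollow shaft τ = 16T/[πd_o³(1−k⁴)] with k = 0.77, so 1−k⁴ = 0.6485.
d_o³ = 16T/[π τ_allow (1−k⁴)] = 16×815000/(π×48.93×0.6485) = 130800 mm³.
d_o = 50.76 mm.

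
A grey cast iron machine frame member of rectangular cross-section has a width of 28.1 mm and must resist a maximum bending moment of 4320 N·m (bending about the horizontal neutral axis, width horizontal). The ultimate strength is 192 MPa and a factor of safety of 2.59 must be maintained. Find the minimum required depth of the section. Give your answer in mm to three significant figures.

h = 112 mm

σ_allow = 192/2.59 = 74.13 MPa.
For a rectangular section σ = 6M/(bh²), so h² = 6M/(b σ_allow) = 6×4320000/(28.1×74.13) = 12440 mm².
h = 111.5 mm.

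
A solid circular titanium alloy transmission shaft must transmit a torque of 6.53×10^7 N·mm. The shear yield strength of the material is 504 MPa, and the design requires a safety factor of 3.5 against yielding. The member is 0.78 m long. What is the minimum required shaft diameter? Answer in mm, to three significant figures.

d = 132 mm

Allowable shear stress τ_allow = 504/3.5 = 144.0 MPa.
For a solid shaft τ = 16T/(πd³), so d³ = 16T/(π τ_allow) = 16×6.5300×10^7/(π×144.0) = 2.310×10^6 mm³.
d = (2.310×10^6)^(1/3) = 132.2 mm.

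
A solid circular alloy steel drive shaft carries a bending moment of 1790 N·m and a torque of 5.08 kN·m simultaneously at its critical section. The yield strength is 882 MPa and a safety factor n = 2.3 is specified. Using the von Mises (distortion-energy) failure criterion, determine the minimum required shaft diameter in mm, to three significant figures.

σ_allow = σ_y/n = 882/2.3 = 383.5 MPa.
For a solid shaft σ_b = 32M/(πd³) and τ = 16T/(πd³), so the von Mises stress is σ' = (16/πd³)·√(4M²+3T²).
√(4M²+3T²) = √(4×(1.790×10^6)² + 3×(5.080×10^6)²) = 9.499×10^6 N·mm.
d³ = 16×9.499×10^6/(π×383.5) = 126200 mm³.
d = 50.15 mm.

d = 50.2 mm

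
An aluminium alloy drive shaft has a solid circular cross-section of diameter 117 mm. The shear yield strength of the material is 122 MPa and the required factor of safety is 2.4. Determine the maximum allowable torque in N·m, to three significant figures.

T_allow = 16000 N·m

τ_allow = 122/2.4 = 50.83 MPa.
For a solid shaft T_allow = τ_allow·πd³/16; πd³/16 = π×117³/16 = 314500 mm³.
T_allow = 50.83×314500 = 1.599×10^7 N·mm = 15990 N·m.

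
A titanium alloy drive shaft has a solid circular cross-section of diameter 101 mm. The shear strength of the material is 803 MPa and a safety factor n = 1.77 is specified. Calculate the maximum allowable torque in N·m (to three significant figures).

τ_allow = 803/1.77 = 453.7 MPa.
For a solid shaft T_allow = τ_allow·πd³/16; πd³/16 = π×101³/16 = 202300 mm³.
T_allow = 453.7×202300 = 9.178×10^7 N·mm = 91780 N·m.

T_allow = 91800 N·m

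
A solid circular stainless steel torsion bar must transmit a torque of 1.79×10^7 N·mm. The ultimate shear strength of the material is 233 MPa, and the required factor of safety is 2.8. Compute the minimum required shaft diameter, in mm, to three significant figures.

d = 103 mm

Allowable shear stress τ_allow = 233/2.8 = 83.21 MPa.
For a solid shaft τ = 16T/(πd³), so d³ = 16T/(π τ_allow) = 16×1.7900×10^7/(π×83.21) = 1.096×10^6 mm³.
d = (1.096×10^6)^(1/3) = 103.1 mm.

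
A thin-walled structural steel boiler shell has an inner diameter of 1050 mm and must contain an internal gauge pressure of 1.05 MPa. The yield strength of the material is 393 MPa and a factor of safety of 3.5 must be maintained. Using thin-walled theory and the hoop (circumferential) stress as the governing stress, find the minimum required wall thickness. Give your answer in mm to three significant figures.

t = 4.91 mm

σ_allow = 393/3.5 = 112.3 MPa.
Hoop stress σ_h = pD/(2t), so t = pD/(2σ_allow) = 1.05×1050/(2×112.3) = 4.909 mm.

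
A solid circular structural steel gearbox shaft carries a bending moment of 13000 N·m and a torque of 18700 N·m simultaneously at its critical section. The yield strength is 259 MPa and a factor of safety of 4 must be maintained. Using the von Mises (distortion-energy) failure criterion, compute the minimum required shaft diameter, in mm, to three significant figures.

σ_allow = σ_y/n = 259/4 = 64.75 MPa.
For a solid shaft σ_b = 32M/(πd³) and τ = 16T/(πd³), so the von Mises stress is σ' = (16/πd³)·√(4M²+3T²).
√(4M²+3T²) = √(4×(1.300×10^7)² + 3×(1.870×10^7)²) = 4.153×10^7 N·mm.
d³ = 16×4.153×10^7/(π×64.75) = 3.267×10^6 mm³.
d = 148.4 mm.

d = 148 mm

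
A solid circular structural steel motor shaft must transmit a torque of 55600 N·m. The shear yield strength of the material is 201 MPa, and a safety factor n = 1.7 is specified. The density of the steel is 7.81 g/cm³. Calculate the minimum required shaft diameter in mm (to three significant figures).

d = 134 mm

Allowable shear stress τ_allow = 201/1.7 = 118.2 MPa.
For a solid shaft τ = 16T/(πd³), so d³ = 16T/(π τ_allow) = 16×5.5600×10^7/(π×118.2) = 2.395×10^6 mm³.
d = (2.395×10^6)^(1/3) = 133.8 mm.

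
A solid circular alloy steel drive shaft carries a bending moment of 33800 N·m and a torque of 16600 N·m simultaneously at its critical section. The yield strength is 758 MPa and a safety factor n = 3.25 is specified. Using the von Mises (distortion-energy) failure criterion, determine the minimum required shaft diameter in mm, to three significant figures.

σ_allow = σ_y/n = 758/3.25 = 233.2 MPa.
For a solid shaft σ_b = 32M/(πd³) and τ = 16T/(πd³), so the von Mises stress is σ' = (16/πd³)·√(4M²+3T²).
√(4M²+3T²) = √(4×(3.380×10^7)² + 3×(1.660×10^7)²) = 7.346×10^7 N·mm.
d³ = 16×7.346×10^7/(π×233.2) = 1.604×10^6 mm³.
d = 117.1 mm.

d = 117 mm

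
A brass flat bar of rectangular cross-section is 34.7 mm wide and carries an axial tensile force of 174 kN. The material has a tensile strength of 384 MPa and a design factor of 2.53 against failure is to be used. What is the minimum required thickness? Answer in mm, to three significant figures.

t = 33.0 mm

σ_allow = 384/2.53 = 151.8 MPa.
Required area A = F/σ_allow = 174000/151.8 = 1146 mm².
t = A/w = 1146/34.7 = 33.04 mm.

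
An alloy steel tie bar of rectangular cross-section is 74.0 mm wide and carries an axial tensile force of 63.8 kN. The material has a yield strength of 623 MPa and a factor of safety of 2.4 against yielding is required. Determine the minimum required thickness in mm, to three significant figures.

σ_allow = 623/2.4 = 259.6 MPa.
Required area A = F/σ_allow = 63800/259.6 = 245.8 mm².
t = A/w = 245.8/74.0 = 3.321 mm.

t = 3.32 mm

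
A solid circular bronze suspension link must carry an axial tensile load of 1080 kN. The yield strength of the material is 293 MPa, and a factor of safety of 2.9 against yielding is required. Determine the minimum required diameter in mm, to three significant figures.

d = 117 mm

Allowable stress σ_allow = 293/2.9 = 101.0 MPa.
Required area A = F/σ_allow = 1080000/101.0 = 10690 mm².
A = πd²/4 → d = √(4A/π) = 116.7 mm.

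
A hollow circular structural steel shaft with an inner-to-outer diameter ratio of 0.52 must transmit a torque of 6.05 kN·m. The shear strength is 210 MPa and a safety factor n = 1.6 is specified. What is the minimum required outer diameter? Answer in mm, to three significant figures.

τ_allow = 210/1.6 = 131.2 MPa.
For a hollow shaft τ = 16T/[πd_o³(1−k⁴)] with k = 0.52, so 1−k⁴ = 0.9269.
d_o³ = 16T/[π τ_allow (1−k⁴)] = 16×6050000/(π×131.2×0.9269) = 253300 mm³.
d_o = 63.27 mm.

d_o = 63.3 mm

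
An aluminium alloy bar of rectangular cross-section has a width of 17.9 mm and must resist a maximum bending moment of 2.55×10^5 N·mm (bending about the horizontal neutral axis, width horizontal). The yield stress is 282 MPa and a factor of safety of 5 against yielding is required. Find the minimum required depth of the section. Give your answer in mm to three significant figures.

h = 38.9 mm

σ_allow = 282/5 = 56.40 MPa.
For a rectangular section σ = 6M/(bh²), so h² = 6M/(b σ_allow) = 6×255000/(17.9×56.40) = 1516 mm².
h = 38.93 mm.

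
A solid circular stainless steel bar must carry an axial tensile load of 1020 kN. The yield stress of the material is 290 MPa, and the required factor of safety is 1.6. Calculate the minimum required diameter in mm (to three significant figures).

d = 84.6 mm

Allowable stress σ_allow = 290/1.6 = 181.2 MPa.
Required area A = F/σ_allow = 1020000/181.2 = 5628 mm².
A = πd²/4 → d = √(4A/π) = 84.65 mm.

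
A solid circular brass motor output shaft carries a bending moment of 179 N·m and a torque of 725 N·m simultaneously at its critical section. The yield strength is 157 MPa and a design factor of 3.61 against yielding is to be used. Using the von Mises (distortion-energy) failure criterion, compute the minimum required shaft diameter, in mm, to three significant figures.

d = 53.5 mm

σ_allow = σ_y/n = 157/3.61 = 43.49 MPa.
For a solid shaft σ_b = 32M/(πd³) and τ = 16T/(πd³), so the von Mises stress is σ' = (16/πd³)·√(4M²+3T²).
√(4M²+3T²) = √(4×(179000)² + 3×(725000)²) = 1.306×10^6 N·mm.
d³ = 16×1.306×10^6/(π×43.49) = 152900 mm³.
d = 53.47 mm.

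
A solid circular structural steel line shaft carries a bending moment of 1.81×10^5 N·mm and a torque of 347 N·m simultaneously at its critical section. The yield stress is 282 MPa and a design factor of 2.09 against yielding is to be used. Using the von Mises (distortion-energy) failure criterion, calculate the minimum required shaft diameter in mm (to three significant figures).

d = 29.8 mm

σ_allow = σ_y/n = 282/2.09 = 134.9 MPa.
For a solid shaft σ_b = 32M/(πd³) and τ = 16T/(πd³), so the von Mises stress is σ' = (16/πd³)·√(4M²+3T²).
√(4M²+3T²) = √(4×(181000)² + 3×(347000)²) = 701600 N·mm.
d³ = 16×701600/(π×134.9) = 26480 mm³.
d = 29.81 mm.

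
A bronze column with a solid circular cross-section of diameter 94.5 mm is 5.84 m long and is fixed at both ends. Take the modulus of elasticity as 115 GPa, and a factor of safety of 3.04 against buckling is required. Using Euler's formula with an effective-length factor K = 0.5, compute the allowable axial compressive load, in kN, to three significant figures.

P_allow = 171 kN

I = πd⁴/64 = π×94.5⁴/64 = 3.915×10^6 mm⁴.
Effective length L_e = KL = 0.5×5.84 m = 2920 mm.
Euler critical load P_cr = π²EI/L_e² = π²×115000×3.915×10^6/2920² = 521100 N.
P_allow = P_cr/n = 521100/3.04 = 171400 N.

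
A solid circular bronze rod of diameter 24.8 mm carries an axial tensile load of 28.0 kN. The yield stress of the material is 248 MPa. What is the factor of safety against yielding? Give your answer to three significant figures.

A = πd²/4 = 483.1 mm².
σ = F/A = 28000/483.1 = 57.96 MPa.
n = 248/57.96 = 4.278.

n = 4.28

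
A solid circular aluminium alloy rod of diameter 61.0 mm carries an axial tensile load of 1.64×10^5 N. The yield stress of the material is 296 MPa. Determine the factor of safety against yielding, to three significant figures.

A = πd²/4 = 2922 mm².
σ = F/A = 164000/2922 = 56.12 MPa.
n = 296/56.12 = 5.275.

n = 5.27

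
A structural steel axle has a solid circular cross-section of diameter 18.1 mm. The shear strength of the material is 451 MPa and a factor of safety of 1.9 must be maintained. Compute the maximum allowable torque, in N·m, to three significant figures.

τ_allow = 451/1.9 = 237.4 MPa.
For a solid shaft T_allow = τ_allow·πd³/16; πd³/16 = π×18.1³/16 = 1164 mm³.
T_allow = 237.4×1164 = 276400 N·mm = 276.4 N·m.

T_allow = 276 N·m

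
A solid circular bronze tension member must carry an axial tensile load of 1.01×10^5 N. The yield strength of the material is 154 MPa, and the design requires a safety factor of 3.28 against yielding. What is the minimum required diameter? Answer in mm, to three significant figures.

d = 52.3 mm

Allowable stress σ_allow = 154/3.28 = 46.95 MPa.
Required area A = F/σ_allow = 101000/46.95 = 2151 mm².
A = πd²/4 → d = √(4A/π) = 52.34 mm.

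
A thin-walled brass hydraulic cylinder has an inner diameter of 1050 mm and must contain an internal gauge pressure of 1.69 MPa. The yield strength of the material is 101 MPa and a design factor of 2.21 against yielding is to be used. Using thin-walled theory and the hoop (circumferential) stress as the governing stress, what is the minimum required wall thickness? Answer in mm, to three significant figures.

t = 19.4 mm

σ_allow = 101/2.21 = 45.70 MPa.
Hoop stress σ_h = pD/(2t), so t = pD/(2σ_allow) = 1.69×1050/(2×45.70) = 19.41 mm.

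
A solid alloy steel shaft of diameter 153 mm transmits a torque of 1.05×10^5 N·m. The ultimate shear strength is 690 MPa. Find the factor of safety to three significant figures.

n = 4.62

τ = 16T/(πd³) = 16×1.0500×10^8/(π×153³) = 149.3 MPa.
n = τ_limit/τ = 690/149.3 = 4.621.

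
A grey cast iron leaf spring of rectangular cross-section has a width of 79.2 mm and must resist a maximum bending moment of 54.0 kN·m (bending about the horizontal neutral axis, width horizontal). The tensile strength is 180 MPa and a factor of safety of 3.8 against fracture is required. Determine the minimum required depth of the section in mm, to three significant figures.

σ_allow = 180/3.8 = 47.37 MPa.
For a rectangular section σ = 6M/(bh²), so h² = 6M/(b σ_allow) = 6×5.4000×10^7/(79.2×47.37) = 86360 mm².
h = 293.9 mm.

h = 294 mm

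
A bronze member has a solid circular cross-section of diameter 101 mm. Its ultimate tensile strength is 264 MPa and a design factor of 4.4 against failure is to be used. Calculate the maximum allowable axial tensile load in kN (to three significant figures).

F_allow = 481 kN

σ_allow = 264/4.4 = 60.00 MPa.
A = πd²/4 = π×101²/4 = 8012 mm².
F_allow = σ_allow × A = 60.00×8012 = 480700 N.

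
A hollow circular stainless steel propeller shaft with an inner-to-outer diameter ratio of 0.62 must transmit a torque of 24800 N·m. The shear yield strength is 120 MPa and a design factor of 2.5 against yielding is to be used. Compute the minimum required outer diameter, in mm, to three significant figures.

d_o = 146 mm

τ_allow = 120/2.5 = 48.00 MPa.
For a hollow shaft τ = 16T/[πd_o³(1−k⁴)] with k = 0.62, so 1−k⁴ = 0.8522.
d_o³ = 16T/[π τ_allow (1−k⁴)] = 16×2.4800×10^7/(π×48.00×0.8522) = 3.088×10^6 mm³.
d_o = 145.6 mm.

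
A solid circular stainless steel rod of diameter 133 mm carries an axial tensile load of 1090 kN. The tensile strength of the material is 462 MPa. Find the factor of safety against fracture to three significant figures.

n = 5.89

A = πd²/4 = 13890 mm².
σ = F/A = 1090000/13890 = 78.46 MPa.
n = 462/78.46 = 5.889.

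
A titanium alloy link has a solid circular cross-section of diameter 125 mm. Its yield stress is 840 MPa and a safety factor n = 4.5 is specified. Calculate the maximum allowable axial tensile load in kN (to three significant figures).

F_allow = 2290 kN

σ_allow = 840/4.5 = 186.7 MPa.
A = πd²/4 = π×125²/4 = 12270 mm².
F_allow = σ_allow × A = 186.7×12270 = 2.291×10^6 N.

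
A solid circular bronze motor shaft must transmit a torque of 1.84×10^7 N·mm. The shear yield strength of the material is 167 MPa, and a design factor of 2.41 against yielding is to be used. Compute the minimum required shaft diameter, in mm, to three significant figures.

Allowable shear stress τ_allow = 167/2.41 = 69.29 MPa.
For a solid shaft τ = 16T/(πd³), so d³ = 16T/(π τ_allow) = 16×1.8400×10^7/(π×69.29) = 1.352×10^6 mm³.
d = (1.352×10^6)^(1/3) = 110.6 mm.

d = 111 mm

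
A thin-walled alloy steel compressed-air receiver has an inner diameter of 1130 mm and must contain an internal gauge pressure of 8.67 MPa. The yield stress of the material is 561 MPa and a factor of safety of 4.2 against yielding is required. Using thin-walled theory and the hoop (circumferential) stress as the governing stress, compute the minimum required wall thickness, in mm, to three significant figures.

t = 36.7 mm

σ_allow = 561/4.2 = 133.6 MPa.
Hoop stress σ_h = pD/(2t), so t = pD/(2σ_allow) = 8.67×1130/(2×133.6) = 36.67 mm.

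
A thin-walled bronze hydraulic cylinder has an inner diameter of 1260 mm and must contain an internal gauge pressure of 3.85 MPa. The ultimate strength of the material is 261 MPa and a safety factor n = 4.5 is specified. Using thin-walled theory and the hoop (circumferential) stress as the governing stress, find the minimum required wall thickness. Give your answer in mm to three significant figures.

σ_allow = 261/4.5 = 58.00 MPa.
Hoop stress σ_h = pD/(2t), so t = pD/(2σ_allow) = 3.85×1260/(2×58.00) = 41.82 mm.

t = 41.8 mm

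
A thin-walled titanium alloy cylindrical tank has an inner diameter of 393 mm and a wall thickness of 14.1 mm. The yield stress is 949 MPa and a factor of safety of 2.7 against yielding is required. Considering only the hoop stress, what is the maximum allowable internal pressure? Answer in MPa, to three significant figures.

σ_allow = 949/2.7 = 351.5 MPa.
σ_h = pD/(2t) → p_allow = 2σ_allow t/D = 2×351.5×14.1/393 = 25.22 MPa.

p_allow = 25.2 MPa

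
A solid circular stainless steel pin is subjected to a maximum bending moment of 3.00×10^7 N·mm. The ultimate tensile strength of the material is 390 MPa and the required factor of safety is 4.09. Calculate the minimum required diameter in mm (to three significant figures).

d = 147 mm

σ_allow = 390/4.09 = 95.35 MPa.
For a solid circular section σ = 32M/(πd³), so d³ = 32M/(π σ_allow) = 32×3.0000×10^7/(π×95.35) = 3.205×10^6 mm³.
d = 147.4 mm.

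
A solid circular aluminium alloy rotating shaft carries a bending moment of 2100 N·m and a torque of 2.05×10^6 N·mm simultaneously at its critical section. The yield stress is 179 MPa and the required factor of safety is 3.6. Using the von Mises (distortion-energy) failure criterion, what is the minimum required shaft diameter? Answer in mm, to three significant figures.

d = 82.6 mm

σ_allow = σ_y/n = 179/3.6 = 49.72 MPa.
For a solid shaft σ_b = 32M/(πd³) and τ = 16T/(πd³), so the von Mises stress is σ' = (16/πd³)·√(4M²+3T²).
√(4M²+3T²) = √(4×(2.100×10^6)² + 3×(2.050×10^6)²) = 5.500×10^6 N·mm.
d³ = 16×5.500×10^6/(π×49.72) = 563300 mm³.
d = 82.59 mm.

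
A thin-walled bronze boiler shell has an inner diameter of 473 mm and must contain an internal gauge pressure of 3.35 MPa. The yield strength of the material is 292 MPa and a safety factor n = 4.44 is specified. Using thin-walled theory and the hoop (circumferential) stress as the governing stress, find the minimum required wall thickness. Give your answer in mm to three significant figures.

t = 12.0 mm

σ_allow = 292/4.44 = 65.77 MPa.
Hoop stress σ_h = pD/(2t), so t = pD/(2σ_allow) = 3.35×473/(2×65.77) = 12.05 mm.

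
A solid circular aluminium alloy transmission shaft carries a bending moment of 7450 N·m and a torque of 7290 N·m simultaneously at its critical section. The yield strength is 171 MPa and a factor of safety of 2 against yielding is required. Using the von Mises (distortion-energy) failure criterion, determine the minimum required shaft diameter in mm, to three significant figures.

d = 105 mm

σ_allow = σ_y/n = 171/2 = 85.50 MPa.
For a solid shaft σ_b = 32M/(πd³) and τ = 16T/(πd³), so the von Mises stress is σ' = (16/πd³)·√(4M²+3T²).
√(4M²+3T²) = √(4×(7.450×10^6)² + 3×(7.290×10^6)²) = 1.953×10^7 N·mm.
d³ = 16×1.953×10^7/(π×85.50) = 1.163×10^6 mm³.
d = 105.2 mm.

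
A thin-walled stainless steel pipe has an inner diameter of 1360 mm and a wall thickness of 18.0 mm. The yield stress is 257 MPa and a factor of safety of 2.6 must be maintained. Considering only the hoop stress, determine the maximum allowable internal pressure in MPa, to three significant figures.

p_allow = 2.62 MPa

σ_allow = 257/2.6 = 98.85 MPa.
σ_h = pD/(2t) → p_allow = 2σ_allow t/D = 2×98.85×18.0/1360 = 2.617 MPa.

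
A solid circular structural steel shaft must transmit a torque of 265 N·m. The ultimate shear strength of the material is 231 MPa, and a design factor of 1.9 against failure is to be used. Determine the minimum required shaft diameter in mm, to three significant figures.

d = 22.3 mm

Allowable shear stress τ_allow = 231/1.9 = 121.6 MPa.
For a solid shaft τ = 16T/(πd³), so d³ = 16T/(π τ_allow) = 16×265000/(π×121.6) = 11100 mm³.
d = (11100)^(1/3) = 22.31 mm.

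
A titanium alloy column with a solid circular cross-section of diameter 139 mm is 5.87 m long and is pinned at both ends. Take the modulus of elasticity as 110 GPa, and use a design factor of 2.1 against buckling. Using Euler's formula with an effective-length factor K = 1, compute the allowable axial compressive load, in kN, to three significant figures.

I = πd⁴/64 = π×139⁴/64 = 1.832×10^7 mm⁴.
Effective length L_e = KL = 1×5.87 m = 5870 mm.
Euler critical load P_cr = π²EI/L_e² = π²×110000×1.832×10^7/5870² = 577400 N.
P_allow = P_cr/n = 577400/2.1 = 274900 N.

P_allow = 275 kN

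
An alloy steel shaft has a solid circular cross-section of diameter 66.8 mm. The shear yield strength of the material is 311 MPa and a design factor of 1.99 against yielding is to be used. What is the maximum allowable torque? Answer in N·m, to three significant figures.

T_allow = 9150 N·m

τ_allow = 311/1.99 = 156.3 MPa.
For a solid shaft T_allow = τ_allow·πd³/16; πd³/16 = π×66.8³/16 = 58530 mm³.
T_allow = 156.3×58530 = 9.147×10^6 N·mm = 9147 N·m.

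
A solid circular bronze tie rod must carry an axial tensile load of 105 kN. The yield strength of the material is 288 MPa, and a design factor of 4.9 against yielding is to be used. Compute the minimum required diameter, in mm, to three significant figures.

d = 47.7 mm

Allowable stress σ_allow = 288/4.9 = 58.78 MPa.
Required area A = F/σ_allow = 105000/58.78 = 1786 mm².
A = πd²/4 → d = √(4A/π) = 47.69 mm.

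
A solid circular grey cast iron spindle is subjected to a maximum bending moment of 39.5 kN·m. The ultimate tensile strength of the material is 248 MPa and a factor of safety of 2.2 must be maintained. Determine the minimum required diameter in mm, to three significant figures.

σ_allow = 248/2.2 = 112.7 MPa.
For a solid circular section σ = 32M/(πd³), so d³ = 32M/(π σ_allow) = 32×3.9500×10^7/(π×112.7) = 3.569×10^6 mm³.
d = 152.8 mm.

d = 153 mm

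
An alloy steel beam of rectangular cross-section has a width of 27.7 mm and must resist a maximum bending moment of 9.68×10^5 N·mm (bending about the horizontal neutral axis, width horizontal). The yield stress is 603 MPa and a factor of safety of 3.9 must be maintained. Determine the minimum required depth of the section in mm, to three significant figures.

h = 36.8 mm

σ_allow = 603/3.9 = 154.6 MPa.
For a rectangular section σ = 6M/(bh²), so h² = 6M/(b σ_allow) = 6×968000/(27.7×154.6) = 1356 mm².
h = 36.83 mm.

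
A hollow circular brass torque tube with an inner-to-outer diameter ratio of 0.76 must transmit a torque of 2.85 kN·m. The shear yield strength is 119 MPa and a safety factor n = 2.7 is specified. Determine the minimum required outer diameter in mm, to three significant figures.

τ_allow = 119/2.7 = 44.07 MPa.
For a hollow shaft τ = 16T/[πd_o³(1−k⁴)] with k = 0.76, so 1−k⁴ = 0.6664.
d_o³ = 16T/[π τ_allow (1−k⁴)] = 16×2850000/(π×44.07×0.6664) = 494200 mm³.
d_o = 79.06 mm.

d_o = 79.1 mm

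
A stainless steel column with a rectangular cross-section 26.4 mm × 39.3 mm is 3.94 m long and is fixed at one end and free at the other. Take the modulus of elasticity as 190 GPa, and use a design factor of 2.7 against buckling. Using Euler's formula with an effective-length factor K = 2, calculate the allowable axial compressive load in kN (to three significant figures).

Buckling occurs about the weak axis: I_min = h·b³/12 = 39.3×26.4³/12 = 60260 mm⁴ (b = 26.4 mm is the smaller dimension).
Effective length L_e = KL = 2×3.94 m = 7880 mm.
Euler critical load P_cr = π²EI/L_e² = π²×190000×60260/7880² = 1820 N.
P_allow = P_cr/n = 1820/2.7 = 674.0 N.

P_allow = 0.674 kN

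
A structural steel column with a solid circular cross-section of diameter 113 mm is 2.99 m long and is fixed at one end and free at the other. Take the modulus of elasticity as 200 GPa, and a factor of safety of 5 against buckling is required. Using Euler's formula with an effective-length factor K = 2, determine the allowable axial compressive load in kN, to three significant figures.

P_allow = 88.4 kN

I = πd⁴/64 = π×113⁴/64 = 8.004×10^6 mm⁴.
Effective length L_e = KL = 2×2.99 m = 5980 mm.
Euler critical load P_cr = π²EI/L_e² = π²×200000×8.004×10^6/5980² = 441800 N.
P_allow = P_cr/n = 441800/5 = 88360 N.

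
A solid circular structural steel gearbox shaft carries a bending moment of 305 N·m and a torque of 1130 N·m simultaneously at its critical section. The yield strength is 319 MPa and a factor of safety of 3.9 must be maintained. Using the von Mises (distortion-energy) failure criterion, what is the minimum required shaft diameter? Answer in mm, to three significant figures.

σ_allow = σ_y/n = 319/3.9 = 81.79 MPa.
For a solid shaft σ_b = 32M/(πd³) and τ = 16T/(πd³), so the von Mises stress is σ' = (16/πd³)·√(4M²+3T²).
√(4M²+3T²) = √(4×(305000)² + 3×(1.130×10^6)²) = 2.050×10^6 N·mm.
d³ = 16×2.050×10^6/(π×81.79) = 127600 mm³.
d = 50.35 mm.

d = 50.4 mm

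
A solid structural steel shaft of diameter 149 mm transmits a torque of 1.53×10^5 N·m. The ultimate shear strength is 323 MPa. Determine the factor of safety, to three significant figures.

τ = 16T/(πd³) = 16×1.5300×10^8/(π×149³) = 235.6 MPa.
n = τ_limit/τ = 323/235.6 = 1.371.

n = 1.37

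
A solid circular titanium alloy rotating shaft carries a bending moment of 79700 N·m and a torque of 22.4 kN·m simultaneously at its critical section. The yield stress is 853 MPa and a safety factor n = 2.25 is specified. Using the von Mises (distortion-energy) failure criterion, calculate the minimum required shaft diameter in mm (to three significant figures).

d = 130 mm

σ_allow = σ_y/n = 853/2.25 = 379.1 MPa.
For a solid shaft σ_b = 32M/(πd³) and τ = 16T/(πd³), so the von Mises stress is σ' = (16/πd³)·√(4M²+3T²).
√(4M²+3T²) = √(4×(7.970×10^7)² + 3×(2.240×10^7)²) = 1.641×10^8 N·mm.
d³ = 16×1.641×10^8/(π×379.1) = 2.204×10^6 mm³.
d = 130.1 mm.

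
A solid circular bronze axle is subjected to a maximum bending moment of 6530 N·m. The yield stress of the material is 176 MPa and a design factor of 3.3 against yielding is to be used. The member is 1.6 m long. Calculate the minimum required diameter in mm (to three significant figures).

σ_allow = 176/3.3 = 53.33 MPa.
For a solid circular section σ = 32M/(πd³), so d³ = 32M/(π σ_allow) = 32×6530000/(π×53.33) = 1.247×10^6 mm³.
d = 107.6 mm.

d = 108 mm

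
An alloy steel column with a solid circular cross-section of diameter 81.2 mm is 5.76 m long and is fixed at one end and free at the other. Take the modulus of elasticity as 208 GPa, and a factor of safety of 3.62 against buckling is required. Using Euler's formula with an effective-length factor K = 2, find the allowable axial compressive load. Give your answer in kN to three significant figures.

P_allow = 9.12 kN

I = πd⁴/64 = π×81.2⁴/64 = 2.134×10^6 mm⁴.
Effective length L_e = KL = 2×5.76 m = 11520 mm.
Euler critical load P_cr = π²EI/L_e² = π²×208000×2.134×10^6/11520² = 33010 N.
P_allow = P_cr/n = 33010/3.62 = 9119 N.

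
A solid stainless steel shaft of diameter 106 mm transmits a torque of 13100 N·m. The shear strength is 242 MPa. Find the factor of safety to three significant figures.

τ = 16T/(πd³) = 16×1.3100×10^7/(π×106³) = 56.02 MPa.
n = τ_limit/τ = 242/56.02 = 4.320.

n = 4.32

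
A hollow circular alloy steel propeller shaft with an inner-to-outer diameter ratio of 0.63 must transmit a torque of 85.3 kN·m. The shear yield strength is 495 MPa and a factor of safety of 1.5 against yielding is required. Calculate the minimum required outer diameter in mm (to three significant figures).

τ_allow = 495/1.5 = 330.0 MPa.
For a hollow shaft τ = 16T/[πd_o³(1−k⁴)] with k = 0.63, so 1−k⁴ = 0.8425.
d_o³ = 16T/[π τ_allow (1−k⁴)] = 16×8.5300×10^7/(π×330.0×0.8425) = 1.563×10^6 mm³.
d_o = 116.0 mm.

d_o = 116 mm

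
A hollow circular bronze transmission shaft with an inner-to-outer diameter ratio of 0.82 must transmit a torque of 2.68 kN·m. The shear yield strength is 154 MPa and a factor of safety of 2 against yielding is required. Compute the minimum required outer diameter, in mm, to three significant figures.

τ_allow = 154/2 = 77.00 MPa.
For a hollow shaft τ = 16T/[πd_o³(1−k⁴)] with k = 0.82, so 1−k⁴ = 0.5479.
d_o³ = 16T/[π τ_allow (1−k⁴)] = 16×2680000/(π×77.00×0.5479) = 323500 mm³.
d_o = 68.65 mm.

d_o = 68.7 mm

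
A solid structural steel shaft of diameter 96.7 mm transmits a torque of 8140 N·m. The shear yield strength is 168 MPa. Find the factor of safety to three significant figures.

τ = 16T/(πd³) = 16×8140000/(π×96.7³) = 45.85 MPa.
n = τ_limit/τ = 168/45.85 = 3.664.

n = 3.66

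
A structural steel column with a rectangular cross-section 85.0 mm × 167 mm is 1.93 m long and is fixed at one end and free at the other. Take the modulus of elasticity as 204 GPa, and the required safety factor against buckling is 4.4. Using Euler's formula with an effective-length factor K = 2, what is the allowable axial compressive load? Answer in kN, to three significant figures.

P_allow = 262 kN

Buckling occurs about the weak axis: I_min = h·b³/12 = 167×85.0³/12 = 8.547×10^6 mm⁴ (b = 85.0 mm is the smaller dimension).
Effective length L_e = KL = 2×1.93 m = 3860 mm.
Euler critical load P_cr = π²EI/L_e² = π²×204000×8.547×10^6/3860² = 1.155×10^6 N.
P_allow = P_cr/n = 1.155×10^6/4.4 = 262500 N.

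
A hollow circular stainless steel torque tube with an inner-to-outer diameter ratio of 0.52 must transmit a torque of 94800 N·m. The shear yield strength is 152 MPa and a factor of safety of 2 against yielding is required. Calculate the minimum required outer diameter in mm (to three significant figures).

τ_allow = 152/2 = 76.00 MPa.
For a hollow shaft τ = 16T/[πd_o³(1−k⁴)] with k = 0.52, so 1−k⁴ = 0.9269.
d_o³ = 16T/[π τ_allow (1−k⁴)] = 16×9.4800×10^7/(π×76.00×0.9269) = 6.854×10^6 mm³.
d_o = 190.0 mm.

d_o = 190 mm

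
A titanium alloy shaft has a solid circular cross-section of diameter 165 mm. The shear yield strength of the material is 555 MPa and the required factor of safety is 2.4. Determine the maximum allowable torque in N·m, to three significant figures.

τ_allow = 555/2.4 = 231.2 MPa.
For a solid shaft T_allow = τ_allow·πd³/16; πd³/16 = π×165³/16 = 882000 mm³.
T_allow = 231.2×882000 = 2.040×10^8 N·mm = 204000 N·m.

T_allow = 2.04×10^5 N·m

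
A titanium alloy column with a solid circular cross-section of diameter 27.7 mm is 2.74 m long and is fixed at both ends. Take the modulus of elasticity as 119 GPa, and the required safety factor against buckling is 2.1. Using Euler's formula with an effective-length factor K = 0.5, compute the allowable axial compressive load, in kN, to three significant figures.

I = πd⁴/64 = π×27.7⁴/64 = 28900 mm⁴.
Effective length L_e = KL = 0.5×2.74 m = 1370 mm.
Euler critical load P_cr = π²EI/L_e² = π²×119000×28900/1370² = 18080 N.
P_allow = P_cr/n = 18080/2.1 = 8611 N.

P_allow = 8.61 kN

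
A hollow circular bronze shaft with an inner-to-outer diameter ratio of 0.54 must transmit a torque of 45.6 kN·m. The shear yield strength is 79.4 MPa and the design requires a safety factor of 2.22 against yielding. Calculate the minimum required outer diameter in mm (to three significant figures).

τ_allow = 79.4/2.22 = 35.77 MPa.
For a hollow shaft τ = 16T/[πd_o³(1−k⁴)] with k = 0.54, so 1−k⁴ = 0.9150.
d_o³ = 16T/[π τ_allow (1−k⁴)] = 16×4.5600×10^7/(π×35.77×0.9150) = 7.097×10^6 mm³.
d_o = 192.2 mm.

d_o = 192 mm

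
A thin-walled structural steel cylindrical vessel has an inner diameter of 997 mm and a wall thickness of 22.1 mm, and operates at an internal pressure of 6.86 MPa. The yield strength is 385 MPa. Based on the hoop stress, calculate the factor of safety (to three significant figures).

n = 2.49

σ_h = pD/(2t) = 6.86×997/(2×22.1) = 154.7 MPa.
n = 385/154.7 = 2.488.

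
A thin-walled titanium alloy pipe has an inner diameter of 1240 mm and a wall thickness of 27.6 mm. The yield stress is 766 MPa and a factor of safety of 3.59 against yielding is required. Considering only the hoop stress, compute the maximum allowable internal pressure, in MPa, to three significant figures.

p_allow = 9.50 MPa

σ_allow = 766/3.59 = 213.4 MPa.
σ_h = pD/(2t) → p_allow = 2σ_allow t/D = 2×213.4×27.6/1240 = 9.498 MPa.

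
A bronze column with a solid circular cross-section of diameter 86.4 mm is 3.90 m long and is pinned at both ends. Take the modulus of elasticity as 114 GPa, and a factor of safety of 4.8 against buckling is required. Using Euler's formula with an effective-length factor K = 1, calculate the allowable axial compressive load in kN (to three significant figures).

P_allow = 42.2 kN

I = πd⁴/64 = π×86.4⁴/64 = 2.735×10^6 mm⁴.
Effective length L_e = KL = 1×3.90 m = 3900 mm.
Euler critical load P_cr = π²EI/L_e² = π²×114000×2.735×10^6/3900² = 202300 N.
P_allow = P_cr/n = 202300/4.8 = 42160 N.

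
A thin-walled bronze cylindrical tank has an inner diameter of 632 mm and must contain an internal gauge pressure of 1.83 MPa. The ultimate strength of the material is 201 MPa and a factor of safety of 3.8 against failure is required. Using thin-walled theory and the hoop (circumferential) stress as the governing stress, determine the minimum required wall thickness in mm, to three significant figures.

t = 10.9 mm

σ_allow = 201/3.8 = 52.89 MPa.
Hoop stress σ_h = pD/(2t), so t = pD/(2σ_allow) = 1.83×632/(2×52.89) = 10.93 mm.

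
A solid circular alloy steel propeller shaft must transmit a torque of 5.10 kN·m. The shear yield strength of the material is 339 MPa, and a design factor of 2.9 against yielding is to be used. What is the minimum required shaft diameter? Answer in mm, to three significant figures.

Allowable shear stress τ_allow = 339/2.9 = 116.9 MPa.
For a solid shaft τ = 16T/(πd³), so d³ = 16T/(π τ_allow) = 16×5100000/(π×116.9) = 222200 mm³.
d = (222200)^(1/3) = 60.57 mm.

d = 60.6 mm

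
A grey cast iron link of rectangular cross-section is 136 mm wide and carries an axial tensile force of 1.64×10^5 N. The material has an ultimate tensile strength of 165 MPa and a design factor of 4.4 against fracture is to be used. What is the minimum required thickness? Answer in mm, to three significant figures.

σ_allow = 165/4.4 = 37.50 MPa.
Required area A = F/σ_allow = 164000/37.50 = 4373 mm².
t = A/w = 4373/136 = 32.16 mm.

t = 32.2 mm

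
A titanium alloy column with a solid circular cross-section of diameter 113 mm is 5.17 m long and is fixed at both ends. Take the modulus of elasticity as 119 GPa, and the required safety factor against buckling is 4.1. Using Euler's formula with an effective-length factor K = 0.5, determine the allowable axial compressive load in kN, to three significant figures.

P_allow = 343 kN

I = πd⁴/64 = π×113⁴/64 = 8.004×10^6 mm⁴.
Effective length L_e = KL = 0.5×5.17 m = 2585 mm.
Euler critical load P_cr = π²EI/L_e² = π²×119000×8.004×10^6/2585² = 1.407×10^6 N.
P_allow = P_cr/n = 1.407×10^6/4.1 = 343100 N.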